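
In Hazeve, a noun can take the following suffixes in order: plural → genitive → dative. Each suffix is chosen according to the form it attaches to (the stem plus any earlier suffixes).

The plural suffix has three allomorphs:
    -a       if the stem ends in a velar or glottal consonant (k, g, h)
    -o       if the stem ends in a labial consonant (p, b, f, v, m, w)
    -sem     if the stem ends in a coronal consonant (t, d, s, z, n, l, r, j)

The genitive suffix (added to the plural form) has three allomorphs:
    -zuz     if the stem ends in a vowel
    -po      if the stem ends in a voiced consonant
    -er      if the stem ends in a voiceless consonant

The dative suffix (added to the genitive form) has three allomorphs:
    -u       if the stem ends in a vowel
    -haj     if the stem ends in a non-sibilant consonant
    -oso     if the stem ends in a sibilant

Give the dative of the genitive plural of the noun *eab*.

The final consonant of *eab* is /b/, which is labial, so the plural suffix is -o, giving *eabo*.
The final sound of the plural form *eabo* is /o/, which is a vowel, so the genitive suffix is -zuz, giving *eabozuz*.
The final sound of the genitive form *eabozuz* is /z/, which is a sibilant, so the dative suffix is -oso, giving *eabozuzoso*.

eabozuzoso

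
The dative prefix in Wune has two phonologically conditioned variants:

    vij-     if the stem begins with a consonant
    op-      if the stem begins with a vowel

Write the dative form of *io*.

The first sound of *io* is /i/, which is a vowel, so the prefix is op-, giving *opio*.

opio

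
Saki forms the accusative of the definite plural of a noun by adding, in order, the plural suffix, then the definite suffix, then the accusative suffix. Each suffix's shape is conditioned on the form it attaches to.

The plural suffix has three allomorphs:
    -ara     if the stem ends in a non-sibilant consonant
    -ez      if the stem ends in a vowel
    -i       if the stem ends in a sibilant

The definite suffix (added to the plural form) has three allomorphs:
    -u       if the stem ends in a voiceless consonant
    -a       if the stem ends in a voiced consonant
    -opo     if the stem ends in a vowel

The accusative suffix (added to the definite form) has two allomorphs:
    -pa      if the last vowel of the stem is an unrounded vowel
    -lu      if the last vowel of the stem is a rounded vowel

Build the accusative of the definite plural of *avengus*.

avengusiopolu

Since the final sound of *avengus* is /s/ (a sibilant), it takes -i, giving *avengusi*.
The plural form *avengusi* — final sound /i/ (a vowel) → -opo → *avengusiopo*.
The last vowel of the definite form *avengusiopo* is /o/, which is a rounded vowel, so the accusative suffix is -lu, giving *avengusiopolu*.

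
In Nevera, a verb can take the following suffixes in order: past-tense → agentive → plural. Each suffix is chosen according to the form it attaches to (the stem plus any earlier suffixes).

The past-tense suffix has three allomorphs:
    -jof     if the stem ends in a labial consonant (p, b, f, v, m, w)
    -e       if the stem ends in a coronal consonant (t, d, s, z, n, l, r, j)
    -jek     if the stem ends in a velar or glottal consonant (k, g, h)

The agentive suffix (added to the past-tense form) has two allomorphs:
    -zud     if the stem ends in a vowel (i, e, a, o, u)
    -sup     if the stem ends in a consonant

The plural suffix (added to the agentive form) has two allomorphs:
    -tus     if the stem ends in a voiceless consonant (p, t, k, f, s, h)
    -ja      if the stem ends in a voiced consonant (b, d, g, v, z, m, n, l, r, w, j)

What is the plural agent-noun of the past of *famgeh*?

*famgeh*: final consonant = /h/, velar/glottal → -jek → *famgehjek*.
The past-tense form *famgehjek* — final sound /k/ (a consonant) → -sup → *famgehjeksup*.
The agentive form *famgehjeksup*: final consonant = /p/, voiceless → -tus → *famgehjeksuptus*.

famgehjeksuptus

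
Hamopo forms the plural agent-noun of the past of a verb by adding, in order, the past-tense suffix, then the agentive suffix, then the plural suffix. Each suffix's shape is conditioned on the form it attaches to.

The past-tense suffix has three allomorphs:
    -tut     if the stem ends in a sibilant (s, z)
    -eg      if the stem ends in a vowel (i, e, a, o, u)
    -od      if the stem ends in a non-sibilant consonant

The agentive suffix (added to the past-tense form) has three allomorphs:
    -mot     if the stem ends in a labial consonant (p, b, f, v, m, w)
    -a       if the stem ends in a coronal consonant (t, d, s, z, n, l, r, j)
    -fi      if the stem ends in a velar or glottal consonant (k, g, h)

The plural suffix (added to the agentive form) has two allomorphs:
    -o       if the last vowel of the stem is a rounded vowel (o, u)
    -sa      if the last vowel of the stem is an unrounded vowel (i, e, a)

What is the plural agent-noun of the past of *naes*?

naestutasa

*naes*: final sound = /s/, a sibilant → -tut → *naestut*.
The final consonant of the past-tense form *naestut* is /t/, which is coronal, so the agentive suffix is -a, giving *naestuta*.
Since the last vowel of the agentive form *naestuta* is /a/ (an unrounded vowel), it takes -sa, giving *naestutasa*.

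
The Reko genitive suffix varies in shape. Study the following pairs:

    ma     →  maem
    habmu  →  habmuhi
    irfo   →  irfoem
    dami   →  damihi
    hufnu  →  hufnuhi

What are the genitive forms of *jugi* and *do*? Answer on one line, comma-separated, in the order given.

The alternation tracks the last vowel of the stem — -hi when the last vowel of the stem is a high vowel (*habmu*, *dami*, *hufnu*); -em when the last vowel of the stem is a non-high vowel (*ma*, *irfo*).
*jugi*: last vowel = /i/, a high vowel → -hi → *jugihi*.
*do*: last vowel = /o/, a non-high vowel → -em → *doem*.

jugihi, doem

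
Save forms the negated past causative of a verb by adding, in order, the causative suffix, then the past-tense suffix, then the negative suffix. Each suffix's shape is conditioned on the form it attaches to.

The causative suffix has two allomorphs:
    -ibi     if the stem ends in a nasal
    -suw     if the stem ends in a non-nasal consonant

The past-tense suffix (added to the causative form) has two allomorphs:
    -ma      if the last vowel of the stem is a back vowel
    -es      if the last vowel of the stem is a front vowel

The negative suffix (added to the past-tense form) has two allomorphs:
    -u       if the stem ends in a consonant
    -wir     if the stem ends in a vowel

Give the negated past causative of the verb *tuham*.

tuhamibiesu

*tuham*: final consonant = /m/, a nasal → -ibi → *tuhamibi*.
The last vowel of the causative form *tuhamibi* is /i/, which is a front vowel, so the past-tense suffix is -es, giving *tuhamibies*.
The past-tense form *tuhamibies*: final sound = /s/, a consonant → -u → *tuhamibiesu*.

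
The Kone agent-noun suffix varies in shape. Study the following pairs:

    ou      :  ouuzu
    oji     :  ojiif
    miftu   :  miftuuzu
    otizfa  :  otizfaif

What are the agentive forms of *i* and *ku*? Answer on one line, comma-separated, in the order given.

The pattern is rounding harmony: -uzu when the last vowel of the stem is a rounded vowel (*ou*, *miftu*); -if when the last vowel of the stem is an unrounded vowel (*oji*, *otizfa*).
Since the last vowel of *i* is /i/ (an unrounded vowel), it takes -if, giving *iif*.
The last vowel of *ku* is /u/, which is a rounded vowel, so the suffix is -uzu, giving *kuuzu*.

iif, kuuzu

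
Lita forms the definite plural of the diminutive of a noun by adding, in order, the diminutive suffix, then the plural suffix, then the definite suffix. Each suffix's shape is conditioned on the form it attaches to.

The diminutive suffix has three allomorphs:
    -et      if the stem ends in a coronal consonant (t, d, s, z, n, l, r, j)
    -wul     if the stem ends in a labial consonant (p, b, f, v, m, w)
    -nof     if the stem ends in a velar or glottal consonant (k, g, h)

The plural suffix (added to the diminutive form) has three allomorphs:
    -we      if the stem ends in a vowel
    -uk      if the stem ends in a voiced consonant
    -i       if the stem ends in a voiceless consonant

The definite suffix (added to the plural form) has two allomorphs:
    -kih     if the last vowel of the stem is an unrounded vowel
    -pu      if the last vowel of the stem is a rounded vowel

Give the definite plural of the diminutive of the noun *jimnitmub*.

jimnitmubwulukpu

*jimnitmub*: final consonant = /b/, labial → -wul → *jimnitmubwul*.
The diminutive form *jimnitmubwul*: final sound = /l/, a voiced consonant → -uk → *jimnitmubwuluk*.
The last vowel of the plural form *jimnitmubwuluk* is /u/, which is a rounded vowel, so the definite suffix is -pu, giving *jimnitmubwulukpu*.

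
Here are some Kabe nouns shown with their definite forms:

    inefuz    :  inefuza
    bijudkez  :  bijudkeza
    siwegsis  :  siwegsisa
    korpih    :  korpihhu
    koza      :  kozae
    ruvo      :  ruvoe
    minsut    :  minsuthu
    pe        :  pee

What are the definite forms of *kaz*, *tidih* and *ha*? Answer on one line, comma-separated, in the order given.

kaza, tidihhu, hae

The pattern is sibilance of the final sound: -a when the stem ends in a sibilant (*inefuz*, *bijudkez*, *siwegsis*); -hu when the stem ends in a non-sibilant consonant (*korpih*, *minsut*); -e when the stem ends in a vowel (*koza*, *ruvo*, *pe*).
Since the final sound of *kaz* is /z/ (a sibilant), it takes -a, giving *kaza*.
*tidih*: final sound = /h/, a non-sibilant consonant → -hu → *tidihhu*.
Since the final sound of *ha* is /a/ (a vowel), it takes -e, giving *hae*.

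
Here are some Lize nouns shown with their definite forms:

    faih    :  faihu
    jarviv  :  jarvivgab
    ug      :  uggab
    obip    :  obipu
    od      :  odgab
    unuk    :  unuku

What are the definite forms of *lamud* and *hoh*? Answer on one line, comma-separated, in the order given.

The suffix is conditioned by the final consonant: -u when the stem ends in a voiceless consonant (*faih*, *obip*, *unuk*); -gab when the stem ends in a voiced consonant (*jarviv*, *ug*, *od*).
*lamud* — final consonant /d/ (voiced) → -gab → *lamudgab*.
*hoh* — final consonant /h/ (voiceless) → -u → *hohu*.

lamudgab, hohu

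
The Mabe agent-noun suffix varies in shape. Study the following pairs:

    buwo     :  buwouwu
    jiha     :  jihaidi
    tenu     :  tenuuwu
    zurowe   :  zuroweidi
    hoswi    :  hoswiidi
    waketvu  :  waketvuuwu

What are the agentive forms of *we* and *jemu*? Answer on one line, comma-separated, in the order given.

The suffix is conditioned by the last vowel: -uwu when the last vowel of the stem is a rounded vowel (*buwo*, *tenu*, *waketvu*); -idi when the last vowel of the stem is an unrounded vowel (*jiha*, *zurowe*, *hoswi*).
*we* — last vowel /e/ (an unrounded vowel) → -idi → *weidi*.
The last vowel of *jemu* is /u/, which is a rounded vowel, so the suffix is -uwu, giving *jemuuwu*.

weidi, jemuuwu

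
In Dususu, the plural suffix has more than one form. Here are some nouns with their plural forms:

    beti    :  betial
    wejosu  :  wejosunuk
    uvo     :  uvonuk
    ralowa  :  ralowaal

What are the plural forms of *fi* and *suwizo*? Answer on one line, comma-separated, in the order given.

Looking at the last vowel of each stem: -nuk when the last vowel of the stem is a rounded vowel (*wejosu*, *uvo*); -al when the last vowel of the stem is an unrounded vowel (*beti*, *ralowa*).
Since the last vowel of *fi* is /i/ (an unrounded vowel), it takes -al, giving *fial*.
*suwizo*: last vowel = /o/, a rounded vowel → -nuk → *suwizonuk*.

fial, suwizonuk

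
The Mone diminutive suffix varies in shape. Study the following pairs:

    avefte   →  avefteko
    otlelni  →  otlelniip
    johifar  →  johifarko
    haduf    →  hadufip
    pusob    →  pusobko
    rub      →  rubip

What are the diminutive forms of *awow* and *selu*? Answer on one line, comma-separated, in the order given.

awowko, seluip

The suffix is conditioned by the last vowel: -ip when the last vowel of the stem is a high vowel (*otlelni*, *haduf*, *rub*); -ko when the last vowel of the stem is a non-high vowel (*avefte*, *johifar*, *pusob*).
Since the last vowel of *awow* is /o/ (a non-high vowel), it takes -ko, giving *awowko*.
Since the last vowel of *selu* is /u/ (a high vowel), it takes -ip, giving *seluip*.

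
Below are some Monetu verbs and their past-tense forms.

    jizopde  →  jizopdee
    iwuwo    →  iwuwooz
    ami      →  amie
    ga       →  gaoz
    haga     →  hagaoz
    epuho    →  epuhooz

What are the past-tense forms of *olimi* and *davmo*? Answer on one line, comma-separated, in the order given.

The pattern is front/back vowel harmony: -e when the last vowel of the stem is a front vowel (*jizopde*, *ami*); -oz when the last vowel of the stem is a back vowel (*iwuwo*, *ga*, *haga*, *epuho*).
*olimi* — last vowel /i/ (a front vowel) → -e → *olimie*.
*davmo*: last vowel = /o/, a back vowel → -oz → *davmooz*.

olimie, davmooz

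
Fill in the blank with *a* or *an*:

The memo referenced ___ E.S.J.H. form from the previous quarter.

The indefinite article is chosen by the initial *sound* of the following word, not its spelling.
The initialism *E.S.J.H.* is read letter by letter; the first letter, E, is pronounced /iː/, which begins with a vowel sound.
So the article is *an*: The memo referenced an E.S.J.H. form from the previous quarter.

an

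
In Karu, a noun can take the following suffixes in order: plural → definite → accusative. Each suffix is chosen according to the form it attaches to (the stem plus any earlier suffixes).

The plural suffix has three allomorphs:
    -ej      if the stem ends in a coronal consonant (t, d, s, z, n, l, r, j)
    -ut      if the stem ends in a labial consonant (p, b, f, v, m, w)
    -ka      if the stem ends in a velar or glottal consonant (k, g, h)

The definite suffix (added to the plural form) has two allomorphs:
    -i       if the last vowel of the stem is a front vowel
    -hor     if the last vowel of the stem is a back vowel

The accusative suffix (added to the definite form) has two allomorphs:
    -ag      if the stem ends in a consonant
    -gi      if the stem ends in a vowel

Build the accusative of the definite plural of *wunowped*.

wunowpedejigi

*wunowped*: final consonant = /d/, coronal → -ej → *wunowpedej*.
The plural form *wunowpedej* — last vowel /e/ (a front vowel) → -i → *wunowpedeji*.
The definite form *wunowpedeji* — final sound /i/ (a vowel) → -gi → *wunowpedejigi*.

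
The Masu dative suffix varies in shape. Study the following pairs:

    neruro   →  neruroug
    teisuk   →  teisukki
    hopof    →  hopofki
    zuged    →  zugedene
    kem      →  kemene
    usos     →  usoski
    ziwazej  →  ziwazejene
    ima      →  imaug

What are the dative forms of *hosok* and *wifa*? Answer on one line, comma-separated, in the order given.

The suffix is conditioned by the final sound: -ki when the stem ends in a voiceless consonant (*teisuk*, *hopof*, *usos*); -ene when the stem ends in a voiced consonant (*zuged*, *kem*, *ziwazej*); -ug when the stem ends in a vowel (*neruro*, *ima*).
Since the final sound of *hosok* is /k/ (a voiceless consonant), it takes -ki, giving *hosokki*.
*wifa* — final sound /a/ (a vowel) → -ug → *wifaug*.

hosokki, wifaug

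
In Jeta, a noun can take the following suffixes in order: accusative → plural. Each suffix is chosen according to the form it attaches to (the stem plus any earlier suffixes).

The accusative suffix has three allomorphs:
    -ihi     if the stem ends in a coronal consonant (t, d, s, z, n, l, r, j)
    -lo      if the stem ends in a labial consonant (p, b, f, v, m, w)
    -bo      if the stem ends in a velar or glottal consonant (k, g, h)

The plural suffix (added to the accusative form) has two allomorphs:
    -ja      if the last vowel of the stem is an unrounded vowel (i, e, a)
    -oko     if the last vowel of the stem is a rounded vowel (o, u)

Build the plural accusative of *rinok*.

rinokbooko

*rinok* — final consonant /k/ (velar/glottal) → -bo → *rinokbo*.
The accusative form *rinokbo* — last vowel /o/ (a rounded vowel) → -oko → *rinokbooko*.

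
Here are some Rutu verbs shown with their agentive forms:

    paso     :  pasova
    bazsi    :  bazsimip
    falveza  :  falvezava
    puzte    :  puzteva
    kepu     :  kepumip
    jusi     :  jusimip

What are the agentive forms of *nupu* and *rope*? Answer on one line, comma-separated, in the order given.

Looking at the last vowel of each stem: -mip when the last vowel of the stem is a high vowel (*bazsi*, *kepu*, *jusi*); -va when the last vowel of the stem is a non-high vowel (*paso*, *falveza*, *puzte*).
Since the last vowel of *nupu* is /u/ (a high vowel), it takes -mip, giving *nupumip*.
*rope*: last vowel = /e/, a non-high vowel → -va → *ropeva*.

nupumip, ropeva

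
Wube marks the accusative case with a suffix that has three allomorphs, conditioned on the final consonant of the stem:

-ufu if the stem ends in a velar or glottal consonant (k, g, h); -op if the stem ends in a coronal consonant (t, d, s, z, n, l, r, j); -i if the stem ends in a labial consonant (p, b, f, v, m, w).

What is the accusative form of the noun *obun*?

obunop

*obun* — final consonant /n/ (coronal) → -op → *obunop*.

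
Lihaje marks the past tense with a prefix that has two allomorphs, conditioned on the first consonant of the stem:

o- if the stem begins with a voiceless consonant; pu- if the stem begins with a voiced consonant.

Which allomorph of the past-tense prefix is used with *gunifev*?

*gunifev* — first consonant /g/ (voiced) → pu-.

pu-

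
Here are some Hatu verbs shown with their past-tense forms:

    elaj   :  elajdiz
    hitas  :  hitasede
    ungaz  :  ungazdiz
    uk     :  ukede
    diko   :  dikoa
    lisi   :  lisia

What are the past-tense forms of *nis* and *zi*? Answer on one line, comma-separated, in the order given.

nisede, zia

Looking at the final sound of each stem: -ede when the stem ends in a voiceless consonant (*hitas*, *uk*); -diz when the stem ends in a voiced consonant (*elaj*, *ungaz*); -a when the stem ends in a vowel (*diko*, *lisi*).
*nis*: final sound = /s/, a voiceless consonant → -ede → *nisede*.
*zi* — final sound /i/ (a vowel) → -a → *zia*.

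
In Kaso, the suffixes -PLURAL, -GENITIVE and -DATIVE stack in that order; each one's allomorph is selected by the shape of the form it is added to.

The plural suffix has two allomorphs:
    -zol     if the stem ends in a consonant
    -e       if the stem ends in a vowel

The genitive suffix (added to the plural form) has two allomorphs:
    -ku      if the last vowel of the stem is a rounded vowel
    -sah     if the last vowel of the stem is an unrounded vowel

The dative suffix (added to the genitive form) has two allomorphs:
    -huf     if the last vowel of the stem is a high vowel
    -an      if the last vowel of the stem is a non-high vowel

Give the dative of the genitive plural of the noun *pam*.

Since the final sound of *pam* is /m/ (a consonant), it takes -zol, giving *pamzol*.
Since the last vowel of the plural form *pamzol* is /o/ (a rounded vowel), it takes -ku, giving *pamzolku*.
The last vowel of the genitive form *pamzolku* is /u/, which is a high vowel, so the dative suffix is -huf, giving *pamzolkuhuf*.

pamzolkuhuf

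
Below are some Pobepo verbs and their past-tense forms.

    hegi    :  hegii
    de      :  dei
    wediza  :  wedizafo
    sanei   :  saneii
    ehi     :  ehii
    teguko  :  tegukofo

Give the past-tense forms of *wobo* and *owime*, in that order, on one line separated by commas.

wobofo, owimei

The pattern is front/back vowel harmony: -i when the last vowel of the stem is a front vowel (*hegi*, *de*, *sanei*, *ehi*); -fo when the last vowel of the stem is a back vowel (*wediza*, *teguko*).
Since the last vowel of *wobo* is /o/ (a back vowel), it takes -fo, giving *wobofo*.
The last vowel of *owime* is /e/, which is a front vowel, so the suffix is -i, giving *owimei*.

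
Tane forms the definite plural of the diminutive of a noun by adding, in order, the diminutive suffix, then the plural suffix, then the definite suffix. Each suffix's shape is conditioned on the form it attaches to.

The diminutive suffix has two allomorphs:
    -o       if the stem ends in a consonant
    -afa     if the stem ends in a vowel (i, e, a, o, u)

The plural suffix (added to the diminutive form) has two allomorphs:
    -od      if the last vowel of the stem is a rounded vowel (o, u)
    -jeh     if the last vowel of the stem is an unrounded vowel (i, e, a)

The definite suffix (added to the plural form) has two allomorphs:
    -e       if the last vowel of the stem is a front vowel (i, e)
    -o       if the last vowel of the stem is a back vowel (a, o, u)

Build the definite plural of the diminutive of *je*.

jeafajehe

*je*: final sound = /e/, a vowel → -afa → *jeafa*.
Since the last vowel of the diminutive form *jeafa* is /a/ (an unrounded vowel), it takes -jeh, giving *jeafajeh*.
The plural form *jeafajeh*: last vowel = /e/, a front vowel → -e → *jeafajehe*.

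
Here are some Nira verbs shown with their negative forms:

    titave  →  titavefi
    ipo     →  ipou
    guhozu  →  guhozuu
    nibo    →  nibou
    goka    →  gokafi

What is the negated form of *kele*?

kelefi

The pattern is rounding harmony: -u when the last vowel of the stem is a rounded vowel (*ipo*, *guhozu*, *nibo*); -fi when the last vowel of the stem is an unrounded vowel (*titave*, *goka*).
Since the last vowel of *kele* is /e/ (an unrounded vowel), it takes -fi, giving *kelefi*.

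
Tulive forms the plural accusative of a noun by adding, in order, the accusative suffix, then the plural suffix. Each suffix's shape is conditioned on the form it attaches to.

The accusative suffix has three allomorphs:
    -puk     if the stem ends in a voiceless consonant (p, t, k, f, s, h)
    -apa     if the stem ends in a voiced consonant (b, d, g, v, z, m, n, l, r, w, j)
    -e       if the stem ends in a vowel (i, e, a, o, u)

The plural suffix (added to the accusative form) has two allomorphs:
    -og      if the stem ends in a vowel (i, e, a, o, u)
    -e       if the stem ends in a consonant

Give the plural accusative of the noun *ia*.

iaeog

*ia*: final sound = /a/, a vowel → -e → *iae*.
The final sound of the accusative form *iae* is /e/, which is a vowel, so the plural suffix is -og, giving *iaeog*.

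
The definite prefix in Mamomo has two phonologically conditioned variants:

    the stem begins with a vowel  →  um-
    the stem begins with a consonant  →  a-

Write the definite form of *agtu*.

umagtu

The first sound of *agtu* is /a/, which is a vowel, so the prefix is um-, giving *umagtu*.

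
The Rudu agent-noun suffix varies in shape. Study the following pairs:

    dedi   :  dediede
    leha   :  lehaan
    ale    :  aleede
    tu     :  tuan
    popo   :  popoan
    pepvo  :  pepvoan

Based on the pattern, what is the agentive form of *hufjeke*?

The suffix is conditioned by the last vowel: -ede when the last vowel of the stem is a front vowel (*dedi*, *ale*); -an when the last vowel of the stem is a back vowel (*leha*, *tu*, *popo*, *pepvo*).
*hufjeke*: last vowel = /e/, a front vowel → -ede → *hufjekeede*.

hufjekeede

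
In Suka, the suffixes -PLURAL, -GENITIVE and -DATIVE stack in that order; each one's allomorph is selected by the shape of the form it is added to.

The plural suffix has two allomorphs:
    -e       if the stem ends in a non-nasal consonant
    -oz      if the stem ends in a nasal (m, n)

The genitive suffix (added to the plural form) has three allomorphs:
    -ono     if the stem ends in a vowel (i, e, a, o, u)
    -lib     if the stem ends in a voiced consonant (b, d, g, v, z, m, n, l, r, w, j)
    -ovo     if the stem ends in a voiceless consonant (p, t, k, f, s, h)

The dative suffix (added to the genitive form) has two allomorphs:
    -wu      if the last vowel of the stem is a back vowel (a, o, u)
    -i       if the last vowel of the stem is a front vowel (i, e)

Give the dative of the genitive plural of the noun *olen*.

olenozlibi

The final consonant of *olen* is /n/, which is a nasal, so the plural suffix is -oz, giving *olenoz*.
The plural form *olenoz*: final sound = /z/, a voiced consonant → -lib → *olenozlib*.
The genitive form *olenozlib* — last vowel /i/ (a front vowel) → -i → *olenozlibi*.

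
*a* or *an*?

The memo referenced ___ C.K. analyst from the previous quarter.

The indefinite article is chosen by the initial *sound* of the following word, not its spelling.
The initialism *C.K.* is read letter by letter; the first letter, C, is pronounced /siː/, which begins with a consonant sound.
So the article is *a*: The memo referenced a C.K. analyst from the previous quarter.

a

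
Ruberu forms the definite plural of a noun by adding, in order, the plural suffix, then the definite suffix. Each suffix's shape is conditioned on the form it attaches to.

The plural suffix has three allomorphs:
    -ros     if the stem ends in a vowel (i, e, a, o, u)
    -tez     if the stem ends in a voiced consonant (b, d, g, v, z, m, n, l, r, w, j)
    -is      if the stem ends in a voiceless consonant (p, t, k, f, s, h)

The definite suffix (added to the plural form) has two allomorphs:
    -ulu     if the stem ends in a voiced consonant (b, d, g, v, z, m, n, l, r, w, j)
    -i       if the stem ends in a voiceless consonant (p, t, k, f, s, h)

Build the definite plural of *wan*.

The final sound of *wan* is /n/, which is a voiced consonant, so the plural suffix is -tez, giving *wantez*.
The plural form *wantez*: final consonant = /z/, voiced → -ulu → *wantezulu*.

wantezulu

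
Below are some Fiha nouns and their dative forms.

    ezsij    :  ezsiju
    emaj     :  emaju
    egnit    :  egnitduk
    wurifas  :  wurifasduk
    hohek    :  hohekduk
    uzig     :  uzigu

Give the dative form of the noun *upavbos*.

The suffix is conditioned by the final consonant: -duk when the stem ends in a voiceless consonant (*egnit*, *wurifas*, *hohek*); -u when the stem ends in a voiced consonant (*ezsij*, *emaj*, *uzig*).
*upavbos* — final consonant /s/ (voiceless) → -duk → *upavbosduk*.

upavbosduk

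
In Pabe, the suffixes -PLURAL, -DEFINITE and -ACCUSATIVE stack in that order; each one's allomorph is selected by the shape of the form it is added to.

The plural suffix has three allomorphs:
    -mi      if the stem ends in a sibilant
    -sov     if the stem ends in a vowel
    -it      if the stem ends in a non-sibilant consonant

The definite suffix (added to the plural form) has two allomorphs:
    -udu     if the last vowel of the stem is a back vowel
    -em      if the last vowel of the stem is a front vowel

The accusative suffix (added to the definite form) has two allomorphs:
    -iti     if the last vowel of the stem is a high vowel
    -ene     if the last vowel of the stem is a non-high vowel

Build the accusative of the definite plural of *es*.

Since the final sound of *es* is /s/ (a sibilant), it takes -mi, giving *esmi*.
The plural form *esmi*: last vowel = /i/, a front vowel → -em → *esmiem*.
The definite form *esmiem*: last vowel = /e/, a non-high vowel → -ene → *esmiemene*.

esmiemene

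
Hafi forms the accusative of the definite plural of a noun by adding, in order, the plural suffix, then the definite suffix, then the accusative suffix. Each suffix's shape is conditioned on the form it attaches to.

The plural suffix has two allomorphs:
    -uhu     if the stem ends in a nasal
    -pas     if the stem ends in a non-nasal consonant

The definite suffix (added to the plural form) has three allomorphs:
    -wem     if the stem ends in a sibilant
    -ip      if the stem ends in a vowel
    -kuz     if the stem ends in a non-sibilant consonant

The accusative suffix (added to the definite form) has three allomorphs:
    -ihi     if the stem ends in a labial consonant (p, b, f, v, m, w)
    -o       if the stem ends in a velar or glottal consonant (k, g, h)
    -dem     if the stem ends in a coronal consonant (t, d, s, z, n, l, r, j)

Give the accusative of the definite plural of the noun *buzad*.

buzadpaswemihi

The final consonant of *buzad* is /d/, which is non-nasal, so the plural suffix is -pas, giving *buzadpas*.
The plural form *buzadpas*: final sound = /s/, a sibilant → -wem → *buzadpaswem*.
Since the final consonant of the definite form *buzadpaswem* is /m/ (labial), it takes -ihi, giving *buzadpaswemihi*.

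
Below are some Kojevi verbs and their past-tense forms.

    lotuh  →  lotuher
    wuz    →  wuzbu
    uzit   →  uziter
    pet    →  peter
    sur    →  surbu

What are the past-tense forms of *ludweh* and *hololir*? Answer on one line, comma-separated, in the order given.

ludweher, hololirbu

The alternation tracks the final consonant of the stem — -er when the stem ends in a voiceless consonant (*lotuh*, *uzit*, *pet*); -bu when the stem ends in a voiced consonant (*wuz*, *sur*).
The final consonant of *ludweh* is /h/, which is voiceless, so the suffix is -er, giving *ludweher*.
The final consonant of *hololir* is /r/, which is voiced, so the suffix is -bu, giving *hololirbu*.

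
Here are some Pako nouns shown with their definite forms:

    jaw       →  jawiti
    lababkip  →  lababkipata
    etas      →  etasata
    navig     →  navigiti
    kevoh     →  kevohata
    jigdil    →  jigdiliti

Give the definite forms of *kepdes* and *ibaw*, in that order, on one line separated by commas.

Looking at the final consonant of each stem: -ata when the stem ends in a voiceless consonant (*lababkip*, *etas*, *kevoh*); -iti when the stem ends in a voiced consonant (*jaw*, *navig*, *jigdil*).
*kepdes* — final consonant /s/ (voiceless) → -ata → *kepdesata*.
Since the final consonant of *ibaw* is /w/ (voiced), it takes -iti, giving *ibawiti*.

kepdesata, ibawiti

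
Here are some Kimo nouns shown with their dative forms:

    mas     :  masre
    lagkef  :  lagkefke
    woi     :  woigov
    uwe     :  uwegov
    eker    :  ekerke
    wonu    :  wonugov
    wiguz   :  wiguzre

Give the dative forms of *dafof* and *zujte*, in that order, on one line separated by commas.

The pattern is sibilance of the final sound: -re when the stem ends in a sibilant (*mas*, *wiguz*); -ke when the stem ends in a non-sibilant consonant (*lagkef*, *eker*); -gov when the stem ends in a vowel (*woi*, *uwe*, *wonu*).
*dafof*: final sound = /f/, a non-sibilant consonant → -ke → *dafofke*.
*zujte* — final sound /e/ (a vowel) → -gov → *zujtegov*.

dafofke, zujtegov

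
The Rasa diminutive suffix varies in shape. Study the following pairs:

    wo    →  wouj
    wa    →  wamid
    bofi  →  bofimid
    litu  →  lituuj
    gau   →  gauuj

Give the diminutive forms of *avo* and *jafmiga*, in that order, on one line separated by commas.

Looking at the last vowel of each stem: -uj when the last vowel of the stem is a rounded vowel (*wo*, *litu*, *gau*); -mid when the last vowel of the stem is an unrounded vowel (*wa*, *bofi*).
*avo* — last vowel /o/ (a rounded vowel) → -uj → *avouj*.
The last vowel of *jafmiga* is /a/, which is an unrounded vowel, so the suffix is -mid, giving *jafmigamid*.

avouj, jafmigamid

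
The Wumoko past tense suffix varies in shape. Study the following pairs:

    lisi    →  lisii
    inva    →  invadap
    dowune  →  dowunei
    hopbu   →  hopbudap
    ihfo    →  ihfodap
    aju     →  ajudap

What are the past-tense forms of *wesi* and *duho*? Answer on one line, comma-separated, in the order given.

The pattern is front/back vowel harmony: -i when the last vowel of the stem is a front vowel (*lisi*, *dowune*); -dap when the last vowel of the stem is a back vowel (*inva*, *hopbu*, *ihfo*, *aju*).
Since the last vowel of *wesi* is /i/ (a front vowel), it takes -i, giving *wesii*.
Since the last vowel of *duho* is /o/ (a back vowel), it takes -dap, giving *duhodap*.

wesii, duhodap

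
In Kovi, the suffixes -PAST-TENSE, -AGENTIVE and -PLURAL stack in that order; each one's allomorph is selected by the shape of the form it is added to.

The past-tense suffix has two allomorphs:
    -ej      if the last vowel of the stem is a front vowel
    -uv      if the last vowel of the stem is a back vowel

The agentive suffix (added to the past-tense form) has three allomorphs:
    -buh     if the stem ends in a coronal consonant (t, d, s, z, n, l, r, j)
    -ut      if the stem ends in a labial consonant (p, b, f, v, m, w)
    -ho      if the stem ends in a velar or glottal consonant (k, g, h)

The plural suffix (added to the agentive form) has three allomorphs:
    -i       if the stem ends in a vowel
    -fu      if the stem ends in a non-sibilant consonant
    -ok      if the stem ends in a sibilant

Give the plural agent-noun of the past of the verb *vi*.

viejbuhfu

The last vowel of *vi* is /i/, which is a front vowel, so the past-tense suffix is -ej, giving *viej*.
The past-tense form *viej*: final consonant = /j/, coronal → -buh → *viejbuh*.
The final sound of the agentive form *viejbuh* is /h/, which is a non-sibilant consonant, so the plural suffix is -fu, giving *viejbuhfu*.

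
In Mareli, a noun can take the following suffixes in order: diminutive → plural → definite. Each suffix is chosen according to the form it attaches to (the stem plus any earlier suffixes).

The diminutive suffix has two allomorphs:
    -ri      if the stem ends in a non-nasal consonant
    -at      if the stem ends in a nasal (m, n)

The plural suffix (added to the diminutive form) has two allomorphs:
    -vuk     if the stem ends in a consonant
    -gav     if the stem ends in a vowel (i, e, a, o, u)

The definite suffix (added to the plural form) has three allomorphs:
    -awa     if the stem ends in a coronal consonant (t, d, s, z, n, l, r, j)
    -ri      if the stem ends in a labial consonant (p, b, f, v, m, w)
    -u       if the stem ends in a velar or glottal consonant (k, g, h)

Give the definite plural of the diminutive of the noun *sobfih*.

*sobfih*: final consonant = /h/, non-nasal → -ri → *sobfihri*.
The final sound of the diminutive form *sobfihri* is /i/, which is a vowel, so the plural suffix is -gav, giving *sobfihrigav*.
Since the final consonant of the plural form *sobfihrigav* is /v/ (labial), it takes -ri, giving *sobfihrigavri*.

sobfihrigavri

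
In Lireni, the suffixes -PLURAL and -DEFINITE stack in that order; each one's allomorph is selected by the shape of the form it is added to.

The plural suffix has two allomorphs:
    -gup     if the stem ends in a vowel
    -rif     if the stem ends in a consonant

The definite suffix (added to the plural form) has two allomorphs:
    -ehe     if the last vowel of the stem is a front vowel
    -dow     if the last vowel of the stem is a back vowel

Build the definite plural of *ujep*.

ujeprifehe

The final sound of *ujep* is /p/, which is a consonant, so the plural suffix is -rif, giving *ujeprif*.
The plural form *ujeprif*: last vowel = /i/, a front vowel → -ehe → *ujeprifehe*.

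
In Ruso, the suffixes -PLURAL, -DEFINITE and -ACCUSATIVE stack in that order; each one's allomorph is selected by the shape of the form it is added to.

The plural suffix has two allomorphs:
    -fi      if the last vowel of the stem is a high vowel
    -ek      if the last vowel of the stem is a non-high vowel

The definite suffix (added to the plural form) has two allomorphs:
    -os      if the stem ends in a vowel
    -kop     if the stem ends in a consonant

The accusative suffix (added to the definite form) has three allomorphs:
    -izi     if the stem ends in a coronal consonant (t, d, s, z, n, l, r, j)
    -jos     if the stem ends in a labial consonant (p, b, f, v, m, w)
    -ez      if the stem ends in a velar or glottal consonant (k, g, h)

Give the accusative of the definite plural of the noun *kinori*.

kinorifiosizi

Since the last vowel of *kinori* is /i/ (a high vowel), it takes -fi, giving *kinorifi*.
Since the final sound of the plural form *kinorifi* is /i/ (a vowel), it takes -os, giving *kinorifios*.
The final consonant of the definite form *kinorifios* is /s/, which is coronal, so the accusative suffix is -izi, giving *kinorifiosizi*.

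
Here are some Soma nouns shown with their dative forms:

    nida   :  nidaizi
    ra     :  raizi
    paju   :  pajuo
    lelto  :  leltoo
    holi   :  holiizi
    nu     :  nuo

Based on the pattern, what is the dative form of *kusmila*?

kusmilaizi

The alternation tracks the last vowel of the stem — -o when the last vowel of the stem is a rounded vowel (*paju*, *lelto*, *nu*); -izi when the last vowel of the stem is an unrounded vowel (*nida*, *ra*, *holi*).
Since the last vowel of *kusmila* is /a/ (an unrounded vowel), it takes -izi, giving *kusmilaizi*.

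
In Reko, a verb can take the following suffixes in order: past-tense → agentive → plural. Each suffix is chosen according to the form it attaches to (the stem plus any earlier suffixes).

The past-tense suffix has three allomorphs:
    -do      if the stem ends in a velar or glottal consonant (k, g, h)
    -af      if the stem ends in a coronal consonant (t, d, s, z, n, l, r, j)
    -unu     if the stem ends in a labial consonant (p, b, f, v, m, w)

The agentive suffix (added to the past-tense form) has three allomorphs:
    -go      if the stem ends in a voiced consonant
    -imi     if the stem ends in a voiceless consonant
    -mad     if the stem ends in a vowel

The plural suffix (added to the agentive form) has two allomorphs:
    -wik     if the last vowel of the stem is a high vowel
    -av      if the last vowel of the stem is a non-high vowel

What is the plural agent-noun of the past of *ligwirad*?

The final consonant of *ligwirad* is /d/, which is coronal, so the past-tense suffix is -af, giving *ligwiradaf*.
Since the final sound of the past-tense form *ligwiradaf* is /f/ (a voiceless consonant), it takes -imi, giving *ligwiradafimi*.
The agentive form *ligwiradafimi*: last vowel = /i/, a high vowel → -wik → *ligwiradafimiwik*.

ligwiradafimiwik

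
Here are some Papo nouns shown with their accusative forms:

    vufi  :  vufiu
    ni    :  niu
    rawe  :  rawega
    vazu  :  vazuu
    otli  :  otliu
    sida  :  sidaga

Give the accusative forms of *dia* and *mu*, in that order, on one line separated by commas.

The pattern is height harmony: -u when the last vowel of the stem is a high vowel (*vufi*, *ni*, *vazu*, *otli*); -ga when the last vowel of the stem is a non-high vowel (*rawe*, *sida*).
*dia* — last vowel /a/ (a non-high vowel) → -ga → *diaga*.
*mu* — last vowel /u/ (a high vowel) → -u → *muu*.

diaga, muu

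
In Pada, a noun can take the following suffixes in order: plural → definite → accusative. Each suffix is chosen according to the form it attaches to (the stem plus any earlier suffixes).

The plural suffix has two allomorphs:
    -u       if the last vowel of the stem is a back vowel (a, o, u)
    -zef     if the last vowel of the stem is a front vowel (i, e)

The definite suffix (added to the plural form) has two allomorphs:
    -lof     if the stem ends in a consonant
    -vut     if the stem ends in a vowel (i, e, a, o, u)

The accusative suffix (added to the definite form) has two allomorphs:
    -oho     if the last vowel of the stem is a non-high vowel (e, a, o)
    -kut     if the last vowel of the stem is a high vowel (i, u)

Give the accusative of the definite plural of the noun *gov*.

Since the last vowel of *gov* is /o/ (a back vowel), it takes -u, giving *govu*.
The final sound of the plural form *govu* is /u/, which is a vowel, so the definite suffix is -vut, giving *govuvut*.
The definite form *govuvut*: last vowel = /u/, a high vowel → -kut → *govuvutkut*.

govuvutkut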